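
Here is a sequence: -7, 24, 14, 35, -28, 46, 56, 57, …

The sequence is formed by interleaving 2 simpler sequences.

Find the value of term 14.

Taking every 2nd term gives 2 separate tracks.
Track A: -7, 14, -28, 56 — multiplying by -2 each time.
Track B: 24, 35, 46, 57 — adding 11 each time.
The 14th slot belongs to track B; its 7th term is 90.

90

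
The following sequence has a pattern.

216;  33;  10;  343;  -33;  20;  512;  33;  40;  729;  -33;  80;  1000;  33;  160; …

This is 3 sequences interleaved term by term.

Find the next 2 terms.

1331, -33

Split by position mod 3 into 3 tracks.
Stream A is 216, 343, 512, 729, 1000, which is consecutive cubes n³ from n = 6.
Stream B is 33, -33, 33, -33, 33, which is the oscillation 33·(−1)^(n+1).
Stream C is 10, 20, 40, 80, 160, which is geometric with ratio 2.
Position 16 → stream A, term 6 = 1331.
Position 17 falls in stream B as its term 6, giving -33.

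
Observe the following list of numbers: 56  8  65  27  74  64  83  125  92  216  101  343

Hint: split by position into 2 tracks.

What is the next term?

110

Split by position mod 2 into 2 tracks.
Subsequence A: 56, 65, 74, 83, 92, 101 (arithmetic, step +9).
Subsequence B: 8, 27, 64, 125, 216, 343 (perfect cubes starting at 2³).
Position 13 falls in subsequence A as its term 7, giving 110.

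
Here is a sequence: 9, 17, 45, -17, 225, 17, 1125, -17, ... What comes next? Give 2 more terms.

Taking every 2nd term gives 2 separate tracks.
Track A = 9, 45, 225, 1125: a geometric progression (common ratio 5).
Track B = 17, -17, 17, -17: alternating ±17.
Term 9 comes from track A (its 5th entry): 5625.
Position 10 → track B, term 5 = 17.

5625, 17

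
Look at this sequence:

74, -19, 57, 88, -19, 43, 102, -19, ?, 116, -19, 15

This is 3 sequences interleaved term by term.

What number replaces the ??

Read the sequence 3 terms at a time; column i is its own pattern.
Track A is 74, 88, 102, 116, which is linear: a_n = 60 + 14·n.
Track B is -19, -19, -19, -19, which is constant -19.
Track C is 57, 43, ?, 15, which is arithmetic with common difference −14.
Filling track C at index 3 by its rule yields 29.

29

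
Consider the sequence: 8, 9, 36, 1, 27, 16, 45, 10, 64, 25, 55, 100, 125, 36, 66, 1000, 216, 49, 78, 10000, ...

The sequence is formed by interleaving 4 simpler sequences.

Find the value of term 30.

Read the sequence 4 terms at a time; column i is its own pattern.
Stream A = 8, 27, 64, 125, 216: perfect cubes starting at 2³.
Stream B = 9, 16, 25, 36, 49: perfect squares starting at 3².
Stream C = 36, 45, 55, 66, 78: triangular numbers starting at T_8.
Stream D = 1, 10, 100, 1000, 10000: powers 10^0, 10^1, 10^2, ….
The 30th slot belongs to stream B; its 8th term is 100.

100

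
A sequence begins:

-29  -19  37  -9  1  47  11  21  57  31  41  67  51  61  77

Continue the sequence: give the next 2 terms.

71, 81

Reading positions in blocks of 3 reveals the pattern AAB — 2 tracks woven together.
Track A: -29, -19, -9, 1, 11, 21, 31, 41, 51, 61 (arithmetic, step +10).
Track B: 37, 47, 57, 67, 77 (adding 10 each time).
The 16th slot belongs to track A; its 11th term is 71.
Position 17 falls in track A as its term 12, giving 81.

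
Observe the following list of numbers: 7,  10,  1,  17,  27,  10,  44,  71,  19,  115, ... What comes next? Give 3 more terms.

The slot pattern repeats as AAB (period 3), so there are 2 interleaved tracks.
Subsequence A: 7, 10, 17, 27, 44, 71, 115. A Fibonacci-like recurrence a_n = a_{n-1} + a_{n-2}.
Subsequence B: 1, 10, 19. Linear: a_n = -8 + 9·n.
Position 11 → subsequence A, term 8 = 186.
Position 12 falls in subsequence B as its term 4, giving 28.
Position 13 falls in subsequence A as its term 9, giving 301.

186, 28, 301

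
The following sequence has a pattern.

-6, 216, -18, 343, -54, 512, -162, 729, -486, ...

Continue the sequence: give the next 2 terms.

Odd-indexed and even-indexed terms follow separate rules.
Track A is -6, -18, -54, -162, -486, which is geometric, ×3 each step.
Track B is 216, 343, 512, 729, which is consecutive cubes n³ from n = 6.
Position 10 falls in track B as its term 5, giving 1000.
Term 11 comes from track A (its 6th entry): -1458.

1000, -1458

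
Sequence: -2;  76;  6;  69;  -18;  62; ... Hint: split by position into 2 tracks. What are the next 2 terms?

54, 55

Positions 1, 3, 5, … form one subsequence and positions 2, 4, 6, … form another.
Track A is -2, 6, -18, which is geometric, ×-3 each step.
Track B is 76, 69, 62, which is subtracting 7 each time.
Term 7 comes from track A (its 4th entry): 54.
The 8th slot belongs to track B; its 4th term is 55.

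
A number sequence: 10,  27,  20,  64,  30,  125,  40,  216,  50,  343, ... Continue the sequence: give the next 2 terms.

60, 512

Split by position mod 2 into 2 tracks.
Stream A: 10, 20, 30, 40, 50 — adding 10 each time.
Stream B: 27, 64, 125, 216, 343 — the cubes 3³, 4³, 5³, ….
Position 11 → stream A, term 6 = 60.
Term 12 comes from stream B (its 6th entry): 512.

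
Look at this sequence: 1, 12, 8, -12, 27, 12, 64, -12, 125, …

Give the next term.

Odd-indexed and even-indexed terms follow separate rules.
Stream A = 1, 8, 27, 64, 125: the cubes 1³, 2³, 3³, ….
Stream B = 12, -12, 12, -12: the oscillation 12·(−1)^(n+1).
The 10th slot belongs to stream B; its 5th term is 12.

12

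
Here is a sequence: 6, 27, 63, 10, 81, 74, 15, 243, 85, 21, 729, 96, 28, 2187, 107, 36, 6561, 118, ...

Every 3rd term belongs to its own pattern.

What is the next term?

45

The terms cycle through 3 interleaved subsequences.
Stream A: 6, 10, 15, 21, 28, 36 — triangular numbers n(n+1)/2 for n = 3, 4, ….
Stream B: 27, 81, 243, 729, 2187, 6561 — successive powers of 3.
Stream C: 63, 74, 85, 96, 107, 118 — arithmetic with common difference +11.
Position 19 → stream A, term 7 = 45.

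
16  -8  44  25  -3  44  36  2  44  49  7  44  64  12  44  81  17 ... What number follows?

Read the sequence 3 terms at a time; column i is its own pattern.
Track A is 16, 25, 36, 49, 64, 81, which is perfect squares starting at 4².
Track B is -8, -3, 2, 7, 12, 17, which is arithmetic, step +5.
Track C is 44, 44, 44, 44, 44, which is the constant sequence 44.
Term 18 comes from track C (its 6th entry): 44.

44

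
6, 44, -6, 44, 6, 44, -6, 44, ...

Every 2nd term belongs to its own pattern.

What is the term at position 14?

44

The terms cycle through 2 interleaved subsequences.
Subsequence A = 6, -6, 6, -6: the oscillation 6·(−1)^(n+1).
Subsequence B = 44, 44, 44, 44: always 44.
Position 14 falls in subsequence B as its term 7, giving 44.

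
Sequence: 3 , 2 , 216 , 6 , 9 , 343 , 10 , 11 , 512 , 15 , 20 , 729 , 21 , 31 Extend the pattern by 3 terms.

1000, 28, 51

Taking every 3rd term gives 3 separate tracks.
Track A is 3, 6, 10, 15, 21, which is triangular numbers n(n+1)/2 for n = 2, 3, ….
Track B is 2, 9, 11, 20, 31, which is each term equals the sum of the previous two.
Track C is 216, 343, 512, 729, which is the cubes 6³, 7³, 8³, ….
Term 15 comes from track C (its 5th entry): 1000.
Position 16 falls in track A as its term 6, giving 28.
Position 17 falls in track B as its term 6, giving 51.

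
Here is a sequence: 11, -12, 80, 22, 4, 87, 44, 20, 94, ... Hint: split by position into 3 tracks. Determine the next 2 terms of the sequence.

Split by position mod 3 into 3 tracks.
Track A is 11, 22, 44, which is geometric with ratio 2.
Track B is -12, 4, 20, which is arithmetic with common difference +16.
Track C is 80, 87, 94, which is linear: a_n = 73 + 7·n.
Position 10 falls in track A as its term 4, giving 88.
The 11th slot belongs to track B; its 4th term is 36.

88, 36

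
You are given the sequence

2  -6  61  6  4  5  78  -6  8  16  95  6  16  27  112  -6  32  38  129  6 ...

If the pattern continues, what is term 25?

128

Split by position mod 4: positions 1, 5, 9, … form one track, and each other residue class forms its own.
Track A: 2, 4, 8, 16, 32. Powers of 2.
Track B: -6, 5, 16, 27, 38. Adding 11 each time.
Track C: 61, 78, 95, 112, 129. Linear: a_n = 44 + 17·n.
Track D: 6, -6, 6, -6, 6. The oscillation 6·(−1)^(n+1).
Term 25 comes from track A (its 7th entry): 128.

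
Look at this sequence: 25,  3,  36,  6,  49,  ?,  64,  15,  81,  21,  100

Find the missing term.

10

Split by position mod 2 into 2 tracks.
Track A: 25, 36, 49, 64, 81, 100 — perfect squares starting at 5².
Track B: 3, 6, ?, 15, 21 — the triangular numbers T_2, T_3, ….
Filling track B at index 3 by its rule yields 10.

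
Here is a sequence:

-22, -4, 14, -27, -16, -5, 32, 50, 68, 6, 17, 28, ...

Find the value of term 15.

The slot pattern repeats as AAABBB (period 6), so there are 2 interleaved tracks.
Track A: -22, -4, 14, 32, 50, 68 — linear: a_n = -40 + 18·n.
Track B: -27, -16, -5, 6, 17, 28 — arithmetic, step +11.
Position 15 falls in track A as its term 9, giving 122.

122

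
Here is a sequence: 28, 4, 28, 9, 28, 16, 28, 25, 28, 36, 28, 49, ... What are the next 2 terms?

28, 64

Split by position mod 2 into 2 tracks.
Stream A: 28, 28, 28, 28, 28, 28 — constant 28.
Stream B: 4, 9, 16, 25, 36, 49 — consecutive squares n² from n = 2.
The 13th slot belongs to stream A; its 7th term is 28.
Term 14 comes from stream B (its 7th entry): 64.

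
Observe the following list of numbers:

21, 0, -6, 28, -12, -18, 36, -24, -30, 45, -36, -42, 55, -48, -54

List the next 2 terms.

Positions follow the repeating pattern ABB; grouping by letter gives 2 tracks.
Track A is 21, 28, 36, 45, 55, which is the triangular numbers T_6, T_7, ….
Track B is 0, -6, -12, -18, -24, -30, -36, -42, -48, -54, which is arithmetic with common difference −6.
Position 16 → track A, term 6 = 66.
The 17th slot belongs to track B; its 11th term is -60.

66, -60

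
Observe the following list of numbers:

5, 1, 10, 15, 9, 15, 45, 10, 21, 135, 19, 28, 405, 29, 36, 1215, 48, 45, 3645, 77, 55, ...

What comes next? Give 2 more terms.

Read the sequence 3 terms at a time; column i is its own pattern.
Track A: 5, 15, 45, 135, 405, 1215, 3645 (geometric with ratio 3).
Track B: 1, 9, 10, 19, 29, 48, 77 (a Fibonacci-like recurrence a_n = a_{n-1} + a_{n-2}).
Track C: 10, 15, 21, 28, 36, 45, 55 (the triangular numbers T_4, T_5, …).
Term 22 comes from track A (its 8th entry): 10935.
Term 23 comes from track B (its 8th entry): 125.

10935, 125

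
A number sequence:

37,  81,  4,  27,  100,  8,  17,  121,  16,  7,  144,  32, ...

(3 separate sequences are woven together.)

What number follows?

-3

Taking every 3rd term gives 3 separate tracks.
Track A: 37, 27, 17, 7 (arithmetic, step −10).
Track B: 81, 100, 121, 144 (perfect squares starting at 9²).
Track C: 4, 8, 16, 32 (powers of 2).
Position 13 → track A, term 5 = -3.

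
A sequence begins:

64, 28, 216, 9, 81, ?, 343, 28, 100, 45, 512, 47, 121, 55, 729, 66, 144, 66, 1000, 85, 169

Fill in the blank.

36

Read the sequence 4 terms at a time; column i is its own pattern.
Track A is 64, 81, 100, 121, 144, 169, which is the squares 8², 9², 10², ….
Track B is 28, ?, 45, 55, 66, which is triangular numbers starting at T_7.
Track C is 216, 343, 512, 729, 1000, which is the cubes 6³, 7³, 8³, ….
Track D is 9, 28, 47, 66, 85, which is arithmetic with common difference +19.
Filling track B at index 2 by its rule yields 36.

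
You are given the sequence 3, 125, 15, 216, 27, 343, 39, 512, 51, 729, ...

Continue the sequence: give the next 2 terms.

63, 1000

Split by position mod 2 into 2 tracks.
Subsequence A = 3, 15, 27, 39, 51: arithmetic with common difference +12.
Subsequence B = 125, 216, 343, 512, 729: the cubes 5³, 6³, 7³, ….
Term 11 comes from subsequence A (its 6th entry): 63.
Position 12 → subsequence B, term 6 = 1000.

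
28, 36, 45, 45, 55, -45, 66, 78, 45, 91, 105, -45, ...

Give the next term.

The slot pattern repeats as AAB (period 3), so there are 2 interleaved tracks.
Track A: 28, 36, 45, 55, 66, 78, 91, 105 (the triangular numbers T_7, T_8, …).
Track B: 45, -45, 45, -45 (the oscillation 45·(−1)^(n+1)).
Position 13 → track A, term 9 = 120.

120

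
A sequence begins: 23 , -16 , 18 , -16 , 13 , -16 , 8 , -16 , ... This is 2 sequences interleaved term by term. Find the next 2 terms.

Positions 1, 3, 5, … form one subsequence and positions 2, 4, 6, … form another.
Stream A is 23, 18, 13, 8, which is linear: a_n = 28 − 5·n.
Stream B is -16, -16, -16, -16, which is the constant sequence -16.
Position 9 falls in stream A as its term 5, giving 3.
Term 10 comes from stream B (its 5th entry): -16.

3, -16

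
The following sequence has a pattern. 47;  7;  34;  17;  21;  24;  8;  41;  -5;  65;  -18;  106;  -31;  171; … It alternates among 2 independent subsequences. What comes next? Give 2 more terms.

-44, 277

Positions 1, 3, 5, … form one subsequence and positions 2, 4, 6, … form another.
Track A = 47, 34, 21, 8, -5, -18, -31: arithmetic with common difference −13.
Track B = 7, 17, 24, 41, 65, 106, 171: a Fibonacci-like recurrence a_n = a_{n-1} + a_{n-2}.
Position 15 falls in track A as its term 8, giving -44.
Position 16 → track B, term 8 = 277.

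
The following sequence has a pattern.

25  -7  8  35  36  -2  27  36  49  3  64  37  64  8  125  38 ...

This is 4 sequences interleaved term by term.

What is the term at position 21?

100

Taking every 4th term gives 4 separate tracks.
Subsequence A is 25, 36, 49, 64, which is the squares 5², 6², 7², ….
Subsequence B is -7, -2, 3, 8, which is arithmetic with common difference +5.
Subsequence C is 8, 27, 64, 125, which is perfect cubes starting at 2³.
Subsequence D is 35, 36, 37, 38, which is linear: a_n = 34 + n.
Position 21 → subsequence A, term 6 = 100.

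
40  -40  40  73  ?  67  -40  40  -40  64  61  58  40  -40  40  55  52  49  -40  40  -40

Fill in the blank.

70

Reading positions in blocks of 6 reveals the pattern AAABBB — 2 tracks woven together.
Track A is 40, -40, 40, -40, 40, -40, 40, -40, 40, -40, 40, -40, which is oscillating between 40 and -40.
Track B is 73, ?, 67, 64, 61, 58, 55, 52, 49, which is arithmetic with common difference −3.
Filling track B at index 2 by its rule yields 70.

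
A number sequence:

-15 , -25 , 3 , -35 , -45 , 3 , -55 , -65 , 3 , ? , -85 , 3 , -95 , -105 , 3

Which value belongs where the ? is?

-75

Reading positions in blocks of 3 reveals the pattern AAB — 2 tracks woven together.
Track A: -15, -25, -35, -45, -55, -65, ?, -85, -95, -105. Arithmetic, step −10.
Track B: 3, 3, 3, 3, 3. The constant sequence 3.
Track A's pattern makes the blank -75.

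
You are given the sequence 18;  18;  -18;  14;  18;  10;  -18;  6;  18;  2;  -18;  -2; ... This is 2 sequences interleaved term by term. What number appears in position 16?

-10

The terms cycle through 2 interleaved subsequences.
Subsequence A = 18, -18, 18, -18, 18, -18: alternating ±18.
Subsequence B = 18, 14, 10, 6, 2, -2: linear: a_n = 22 − 4·n.
Term 16 comes from subsequence B (its 8th entry): -10.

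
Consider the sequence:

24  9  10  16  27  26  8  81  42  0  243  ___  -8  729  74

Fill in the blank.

58

Split by position mod 3 into 3 tracks.
Subsequence A = 24, 16, 8, 0, -8: arithmetic with common difference −8.
Subsequence B = 9, 27, 81, 243, 729: successive powers of 3.
Subsequence C = 10, 26, 42, ?, 74: arithmetic, step +16.
Filling subsequence C at index 4 by its rule yields 58.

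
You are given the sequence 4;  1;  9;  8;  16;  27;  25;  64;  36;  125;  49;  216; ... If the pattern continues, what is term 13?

64

Taking every 2nd term gives 2 separate tracks.
Stream A is 4, 9, 16, 25, 36, 49, which is the squares 2², 3², 4², ….
Stream B is 1, 8, 27, 64, 125, 216, which is perfect cubes starting at 1³.
The 13th slot belongs to stream A; its 7th term is 64.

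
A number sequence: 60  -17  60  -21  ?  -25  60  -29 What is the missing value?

60

Split by position mod 2 into 2 tracks.
Track A = 60, 60, ?, 60: always 60.
Track B = -17, -21, -25, -29: subtracting 4 each time.
Filling track A at index 3 by its rule yields 60.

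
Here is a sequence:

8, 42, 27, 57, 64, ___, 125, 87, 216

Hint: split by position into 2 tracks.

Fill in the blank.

Odd-indexed and even-indexed terms follow separate rules.
Subsequence A: 8, 27, 64, 125, 216 (perfect cubes starting at 2³).
Subsequence B: 42, 57, ?, 87 (linear: a_n = 27 + 15·n).
So the missing entry in subsequence B is 72.

72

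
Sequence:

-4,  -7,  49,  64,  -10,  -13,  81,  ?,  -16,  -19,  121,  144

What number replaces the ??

100

The slot pattern repeats as AABB (period 4), so there are 2 interleaved tracks.
Track A: -4, -7, -10, -13, -16, -19 (subtracting 3 each time).
Track B: 49, 64, 81, ?, 121, 144 (consecutive squares n² from n = 7).
The gap is track B's term 4; the rule gives 100.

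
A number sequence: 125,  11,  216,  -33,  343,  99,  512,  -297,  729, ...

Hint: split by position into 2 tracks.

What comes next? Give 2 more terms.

891, 1000

Split by position mod 2 into 2 tracks.
Track A: 125, 216, 343, 512, 729. Perfect cubes starting at 5³.
Track B: 11, -33, 99, -297. Geometric, ×-3 each step.
The 10th slot belongs to track B; its 5th term is 891.
The 11th slot belongs to track A; its 6th term is 1000.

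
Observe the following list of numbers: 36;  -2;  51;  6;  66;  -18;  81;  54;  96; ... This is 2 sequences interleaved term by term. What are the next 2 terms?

-162, 111

The terms cycle through 2 interleaved subsequences.
Track A = 36, 51, 66, 81, 96: arithmetic with common difference +15.
Track B = -2, 6, -18, 54: geometric with ratio -3.
The 10th slot belongs to track B; its 5th term is -162.
Term 11 comes from track A (its 6th entry): 111.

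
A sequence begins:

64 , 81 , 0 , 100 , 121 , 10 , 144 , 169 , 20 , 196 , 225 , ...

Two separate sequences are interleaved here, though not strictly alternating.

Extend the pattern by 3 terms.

30, 256, 289

The slot pattern repeats as AAB (period 3), so there are 2 interleaved tracks.
Track A = 64, 81, 100, 121, 144, 169, 196, 225: perfect squares starting at 8².
Track B = 0, 10, 20: arithmetic, step +10.
Term 12 comes from track B (its 4th entry): 30.
Term 13 comes from track A (its 9th entry): 256.
Term 14 comes from track A (its 10th entry): 289.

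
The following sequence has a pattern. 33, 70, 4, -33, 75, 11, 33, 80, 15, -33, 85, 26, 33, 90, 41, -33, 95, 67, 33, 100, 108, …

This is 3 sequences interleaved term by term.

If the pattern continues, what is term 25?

Taking every 3rd term gives 3 separate tracks.
Subsequence A: 33, -33, 33, -33, 33, -33, 33. Oscillating between 33 and -33.
Subsequence B: 70, 75, 80, 85, 90, 95, 100. Adding 5 each time.
Subsequence C: 4, 11, 15, 26, 41, 67, 108. Fibonacci-style (each term is the sum of the two before it).
Term 25 comes from subsequence A (its 9th entry): 33.

33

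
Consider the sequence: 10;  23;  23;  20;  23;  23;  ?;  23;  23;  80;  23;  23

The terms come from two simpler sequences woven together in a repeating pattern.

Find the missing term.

40

Reading positions in blocks of 3 reveals the pattern ABB — 2 tracks woven together.
Track A is 10, 20, ?, 80, which is a geometric progression (common ratio 2).
Track B is 23, 23, 23, 23, 23, 23, 23, 23, which is constant 23.
Track A's pattern makes the blank 40.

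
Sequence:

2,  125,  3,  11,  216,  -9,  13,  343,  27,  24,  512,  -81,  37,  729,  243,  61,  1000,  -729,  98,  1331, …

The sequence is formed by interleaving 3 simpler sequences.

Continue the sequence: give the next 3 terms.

2187, 159, 1728

Taking every 3rd term gives 3 separate tracks.
Stream A: 2, 11, 13, 24, 37, 61, 98. A Fibonacci-like recurrence a_n = a_{n-1} + a_{n-2}.
Stream B: 125, 216, 343, 512, 729, 1000, 1331. Consecutive cubes n³ from n = 5.
Stream C: 3, -9, 27, -81, 243, -729. Multiplying by -3 each time.
Position 21 → stream C, term 7 = 2187.
The 22nd slot belongs to stream A; its 8th term is 159.
Term 23 comes from stream B (its 8th entry): 1728.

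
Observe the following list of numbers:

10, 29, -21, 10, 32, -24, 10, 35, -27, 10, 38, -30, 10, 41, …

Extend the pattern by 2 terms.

The terms cycle through 3 interleaved subsequences.
Track A: 10, 10, 10, 10, 10. Always 10.
Track B: 29, 32, 35, 38, 41. Adding 3 each time.
Track C: -21, -24, -27, -30. Linear: a_n = -18 − 3·n.
Position 15 falls in track C as its term 5, giving -33.
Term 16 comes from track A (its 6th entry): 10.

-33, 10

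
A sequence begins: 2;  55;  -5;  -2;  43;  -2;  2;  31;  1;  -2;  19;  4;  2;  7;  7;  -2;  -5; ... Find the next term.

Taking every 3rd term gives 3 separate tracks.
Stream A: 2, -2, 2, -2, 2, -2 (alternating ±2).
Stream B: 55, 43, 31, 19, 7, -5 (subtracting 12 each time).
Stream C: -5, -2, 1, 4, 7 (linear: a_n = -8 + 3·n).
Position 18 falls in stream C as its term 6, giving 10.

10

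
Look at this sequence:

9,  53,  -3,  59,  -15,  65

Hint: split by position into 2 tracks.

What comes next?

-27

Taking every 2nd term gives 2 separate tracks.
Subsequence A = 9, -3, -15: subtracting 12 each time.
Subsequence B = 53, 59, 65: arithmetic with common difference +6.
Position 7 falls in subsequence A as its term 4, giving -27.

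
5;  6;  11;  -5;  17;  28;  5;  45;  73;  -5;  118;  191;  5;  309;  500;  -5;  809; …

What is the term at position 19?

5

The slot pattern repeats as ABB (period 3), so there are 2 interleaved tracks.
Stream A: 5, -5, 5, -5, 5, -5. Alternating ±5.
Stream B: 6, 11, 17, 28, 45, 73, 118, 191, 309, 500, 809. Fibonacci-style (each term is the sum of the two before it).
Term 19 comes from stream A (its 7th entry): 5.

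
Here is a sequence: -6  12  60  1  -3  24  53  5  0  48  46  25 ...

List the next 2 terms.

3, 96

Read the sequence 4 terms at a time; column i is its own pattern.
Track A: -6, -3, 0 — adding 3 each time.
Track B: 12, 24, 48 — a geometric progression (common ratio 2).
Track C: 60, 53, 46 — subtracting 7 each time.
Track D: 1, 5, 25 — powers 5^0, 5^1, 5^2, ….
The 13th slot belongs to track A; its 4th term is 3.
Term 14 comes from track B (its 4th entry): 96.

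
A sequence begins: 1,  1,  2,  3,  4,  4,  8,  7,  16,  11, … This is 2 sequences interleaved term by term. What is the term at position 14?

29

Positions 1, 3, 5, … form one subsequence and positions 2, 4, 6, … form another.
Track A is 1, 2, 4, 8, 16, which is powers of 2.
Track B is 1, 3, 4, 7, 11, which is a Fibonacci-like recurrence a_n = a_{n-1} + a_{n-2}.
Position 14 falls in track B as its term 7, giving 29.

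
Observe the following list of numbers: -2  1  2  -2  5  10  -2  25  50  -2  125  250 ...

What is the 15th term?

1250

Split by position mod 3 into 3 tracks.
Subsequence A is -2, -2, -2, -2, which is constant -2.
Subsequence B is 1, 5, 25, 125, which is successive powers of 5.
Subsequence C is 2, 10, 50, 250, which is multiplying by 5 each time.
The 15th slot belongs to subsequence C; its 5th term is 1250.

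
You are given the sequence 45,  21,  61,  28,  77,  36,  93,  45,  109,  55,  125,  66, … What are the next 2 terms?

141, 78

The terms cycle through 2 interleaved subsequences.
Track A = 45, 61, 77, 93, 109, 125: linear: a_n = 29 + 16·n.
Track B = 21, 28, 36, 45, 55, 66: triangular numbers starting at T_6.
The 13th slot belongs to track A; its 7th term is 141.
Position 14 falls in track B as its term 7, giving 78.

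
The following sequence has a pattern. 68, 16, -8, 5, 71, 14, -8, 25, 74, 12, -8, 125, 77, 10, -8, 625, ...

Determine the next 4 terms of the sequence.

80, 8, -8, 3125

Taking every 4th term gives 4 separate tracks.
Stream A is 68, 71, 74, 77, which is arithmetic, step +3.
Stream B is 16, 14, 12, 10, which is arithmetic with common difference −2.
Stream C is -8, -8, -8, -8, which is always -8.
Stream D is 5, 25, 125, 625, which is successive powers of 5.
Position 17 → stream A, term 5 = 80.
Position 18 falls in stream B as its term 5, giving 8.
The 19th slot belongs to stream C; its 5th term is -8.
Position 20 → stream D, term 5 = 3125.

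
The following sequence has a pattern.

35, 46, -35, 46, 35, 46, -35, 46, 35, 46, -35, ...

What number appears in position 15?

-35

Split by position mod 2 into 2 tracks.
Stream A: 35, -35, 35, -35, 35, -35. Oscillating between 35 and -35.
Stream B: 46, 46, 46, 46, 46. The constant sequence 46.
The 15th slot belongs to stream A; its 8th term is -35.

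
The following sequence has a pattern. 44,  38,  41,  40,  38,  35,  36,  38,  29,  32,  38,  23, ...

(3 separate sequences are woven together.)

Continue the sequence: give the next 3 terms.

28, 38, 17

Read the sequence 3 terms at a time; column i is its own pattern.
Subsequence A is 44, 40, 36, 32, which is arithmetic with common difference −4.
Subsequence B is 38, 38, 38, 38, which is always 38.
Subsequence C is 41, 35, 29, 23, which is arithmetic, step −6.
The 13th slot belongs to subsequence A; its 5th term is 28.
The 14th slot belongs to subsequence B; its 5th term is 38.
The 15th slot belongs to subsequence C; its 5th term is 17.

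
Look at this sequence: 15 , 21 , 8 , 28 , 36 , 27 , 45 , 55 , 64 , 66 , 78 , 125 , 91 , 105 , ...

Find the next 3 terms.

216, 120, 136

Reading positions in blocks of 3 reveals the pattern AAB — 2 tracks woven together.
Stream A: 15, 21, 28, 36, 45, 55, 66, 78, 91, 105. The triangular numbers T_5, T_6, ….
Stream B: 8, 27, 64, 125. Consecutive cubes n³ from n = 2.
Position 15 → stream B, term 5 = 216.
The 16th slot belongs to stream A; its 11th term is 120.
Term 17 comes from stream A (its 12th entry): 136.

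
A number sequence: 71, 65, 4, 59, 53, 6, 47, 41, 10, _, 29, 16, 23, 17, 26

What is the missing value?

The slot pattern repeats as AAB (period 3), so there are 2 interleaved tracks.
Stream A = 71, 65, 59, 53, 47, 41, ?, 29, 23, 17: arithmetic, step −6.
Stream B = 4, 6, 10, 16, 26: a Fibonacci-like recurrence a_n = a_{n-1} + a_{n-2}.
Filling stream A at index 7 by its rule yields 35.

35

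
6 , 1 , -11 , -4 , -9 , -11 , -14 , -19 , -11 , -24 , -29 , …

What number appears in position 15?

Reading positions in blocks of 3 reveals the pattern AAB — 2 tracks woven together.
Track A: 6, 1, -4, -9, -14, -19, -24, -29 (arithmetic with common difference −5).
Track B: -11, -11, -11 (constant -11).
Position 15 → track B, term 5 = -11.

-11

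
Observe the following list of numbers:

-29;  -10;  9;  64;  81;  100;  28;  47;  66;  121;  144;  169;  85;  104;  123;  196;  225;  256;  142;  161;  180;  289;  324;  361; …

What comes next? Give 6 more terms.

199, 218, 237, 400, 441, 484

Reading positions in blocks of 6 reveals the pattern AAABBB — 2 tracks woven together.
Subsequence A = -29, -10, 9, 28, 47, 66, 85, 104, 123, 142, 161, 180: arithmetic, step +19.
Subsequence B = 64, 81, 100, 121, 144, 169, 196, 225, 256, 289, 324, 361: the squares 8², 9², 10², ….
Position 25 → subsequence A, term 13 = 199.
Position 26 falls in subsequence A as its term 14, giving 218.
The 27th slot belongs to subsequence A; its 15th term is 237.
Position 28 → subsequence B, term 13 = 400.
Position 29 → subsequence B, term 14 = 441.
Position 30 falls in subsequence B as its term 15, giving 484.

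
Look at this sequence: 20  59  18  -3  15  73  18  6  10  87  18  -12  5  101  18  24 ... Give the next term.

Split by position mod 4 into 4 tracks.
Track A = 20, 15, 10, 5: arithmetic with common difference −5.
Track B = 59, 73, 87, 101: arithmetic with common difference +14.
Track C = 18, 18, 18, 18: always 18.
Track D = -3, 6, -12, 24: a geometric progression (common ratio -2).
Position 17 → track A, term 5 = 0.

0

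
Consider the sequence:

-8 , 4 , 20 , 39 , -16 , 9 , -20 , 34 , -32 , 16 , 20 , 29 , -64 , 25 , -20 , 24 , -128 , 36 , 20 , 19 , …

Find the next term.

Taking every 4th term gives 4 separate tracks.
Track A: -8, -16, -32, -64, -128 — geometric, ×2 each step.
Track B: 4, 9, 16, 25, 36 — perfect squares starting at 2².
Track C: 20, -20, 20, -20, 20 — alternating ±20.
Track D: 39, 34, 29, 24, 19 — linear: a_n = 44 − 5·n.
Position 21 → track A, term 6 = -256.

-256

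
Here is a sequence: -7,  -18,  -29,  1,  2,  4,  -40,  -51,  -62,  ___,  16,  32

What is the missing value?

8

The slot pattern repeats as AAABBB (period 6), so there are 2 interleaved tracks.
Subsequence A is -7, -18, -29, -40, -51, -62, which is arithmetic with common difference −11.
Subsequence B is 1, 2, 4, ?, 16, 32, which is powers of 2.
Filling subsequence B at index 4 by its rule yields 8.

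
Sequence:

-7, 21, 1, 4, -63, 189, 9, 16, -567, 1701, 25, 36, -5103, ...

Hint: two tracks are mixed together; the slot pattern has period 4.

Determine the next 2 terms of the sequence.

Positions follow the repeating pattern AABB; grouping by letter gives 2 tracks.
Track A: -7, 21, -63, 189, -567, 1701, -5103. Geometric with ratio -3.
Track B: 1, 4, 9, 16, 25, 36. The squares 1², 2², 3², ….
The 14th slot belongs to track A; its 8th term is 15309.
The 15th slot belongs to track B; its 7th term is 49.

15309, 49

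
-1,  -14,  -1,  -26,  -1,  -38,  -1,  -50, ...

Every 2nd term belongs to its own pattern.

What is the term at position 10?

-62

Odd-indexed and even-indexed terms follow separate rules.
Track A: -1, -1, -1, -1 — always -1.
Track B: -14, -26, -38, -50 — subtracting 12 each time.
Position 10 → track B, term 5 = -62.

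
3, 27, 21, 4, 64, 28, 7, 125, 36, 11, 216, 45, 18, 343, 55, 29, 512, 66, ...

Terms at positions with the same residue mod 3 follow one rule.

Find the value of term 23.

Split by position mod 3 into 3 tracks.
Track A: 3, 4, 7, 11, 18, 29 — Fibonacci-style (each term is the sum of the two before it).
Track B: 27, 64, 125, 216, 343, 512 — perfect cubes starting at 3³.
Track C: 21, 28, 36, 45, 55, 66 — triangular numbers n(n+1)/2 for n = 6, 7, ….
Position 23 → track B, term 8 = 1000.

1000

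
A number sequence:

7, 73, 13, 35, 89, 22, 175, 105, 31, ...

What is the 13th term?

Taking every 3rd term gives 3 separate tracks.
Stream A = 7, 35, 175: multiplying by 5 each time.
Stream B = 73, 89, 105: adding 16 each time.
Stream C = 13, 22, 31: linear: a_n = 4 + 9·n.
Term 13 comes from stream A (its 5th entry): 4375.

4375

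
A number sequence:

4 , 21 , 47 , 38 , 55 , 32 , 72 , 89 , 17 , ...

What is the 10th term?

Positions follow the repeating pattern AAB; grouping by letter gives 2 tracks.
Stream A: 4, 21, 38, 55, 72, 89. Linear: a_n = -13 + 17·n.
Stream B: 47, 32, 17. Arithmetic, step −15.
Position 10 → stream A, term 7 = 106.

106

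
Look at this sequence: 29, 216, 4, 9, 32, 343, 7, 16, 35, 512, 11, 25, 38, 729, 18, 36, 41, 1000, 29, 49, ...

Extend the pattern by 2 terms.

44, 1331

Split by position mod 4: positions 1, 5, 9, … form one track, and each other residue class forms its own.
Track A: 29, 32, 35, 38, 41 (adding 3 each time).
Track B: 216, 343, 512, 729, 1000 (consecutive cubes n³ from n = 6).
Track C: 4, 7, 11, 18, 29 (a Fibonacci-like recurrence a_n = a_{n-1} + a_{n-2}).
Track D: 9, 16, 25, 36, 49 (the squares 3², 4², 5², …).
Position 21 → track A, term 6 = 44.
Term 22 comes from track B (its 6th entry): 1331.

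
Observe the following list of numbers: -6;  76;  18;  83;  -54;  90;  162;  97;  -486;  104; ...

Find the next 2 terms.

Split by position mod 2 into 2 tracks.
Subsequence A: -6, 18, -54, 162, -486 — a geometric progression (common ratio -3).
Subsequence B: 76, 83, 90, 97, 104 — linear: a_n = 69 + 7·n.
The 11th slot belongs to subsequence A; its 6th term is 1458.
The 12th slot belongs to subsequence B; its 6th term is 111.

1458, 111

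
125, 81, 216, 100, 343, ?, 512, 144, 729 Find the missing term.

121

Split by position mod 2 into 2 tracks.
Track A: 125, 216, 343, 512, 729 — the cubes 5³, 6³, 7³, ….
Track B: 81, 100, ?, 144 — perfect squares starting at 9².
Filling track B at index 3 by its rule yields 121.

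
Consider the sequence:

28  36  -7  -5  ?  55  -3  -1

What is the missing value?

45

Positions follow the repeating pattern AABB; grouping by letter gives 2 tracks.
Track A: 28, 36, ?, 55 (triangular numbers starting at T_7).
Track B: -7, -5, -3, -1 (linear: a_n = -9 + 2·n).
Filling track A at index 3 by its rule yields 45.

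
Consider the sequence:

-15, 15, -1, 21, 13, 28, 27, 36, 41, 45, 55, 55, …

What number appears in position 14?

Odd-indexed and even-indexed terms follow separate rules.
Track A: -15, -1, 13, 27, 41, 55 — arithmetic with common difference +14.
Track B: 15, 21, 28, 36, 45, 55 — triangular numbers n(n+1)/2 for n = 5, 6, ….
The 14th slot belongs to track B; its 7th term is 66.

66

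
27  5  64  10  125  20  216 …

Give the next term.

40

Taking every 2nd term gives 2 separate tracks.
Track A: 27, 64, 125, 216 (consecutive cubes n³ from n = 3).
Track B: 5, 10, 20 (a geometric progression (common ratio 2)).
Term 8 comes from track B (its 4th entry): 40.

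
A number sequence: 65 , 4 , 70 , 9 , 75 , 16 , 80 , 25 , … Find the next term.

85

Split by position mod 2 into 2 tracks.
Stream A: 65, 70, 75, 80. Arithmetic, step +5.
Stream B: 4, 9, 16, 25. Perfect squares starting at 2².
Position 9 → stream A, term 5 = 85.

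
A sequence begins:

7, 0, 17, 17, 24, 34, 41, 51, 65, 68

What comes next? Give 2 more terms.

106, 85

Split by position mod 2 into 2 tracks.
Subsequence A = 7, 17, 24, 41, 65: Fibonacci-style (each term is the sum of the two before it).
Subsequence B = 0, 17, 34, 51, 68: arithmetic, step +17.
Position 11 falls in subsequence A as its term 6, giving 106.
The 12th slot belongs to subsequence B; its 6th term is 85.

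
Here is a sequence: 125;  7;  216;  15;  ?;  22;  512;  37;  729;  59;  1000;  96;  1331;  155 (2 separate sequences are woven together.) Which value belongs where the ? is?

Positions 1, 3, 5, … form one subsequence and positions 2, 4, 6, … form another.
Track A = 125, 216, ?, 512, 729, 1000, 1331: the cubes 5³, 6³, 7³, ….
Track B = 7, 15, 22, 37, 59, 96, 155: Fibonacci-style (each term is the sum of the two before it).
So the missing entry in track A is 343.

343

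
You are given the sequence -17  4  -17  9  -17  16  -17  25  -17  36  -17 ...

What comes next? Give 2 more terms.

49, -17

Split by position mod 2 into 2 tracks.
Subsequence A: -17, -17, -17, -17, -17, -17. The constant sequence -17.
Subsequence B: 4, 9, 16, 25, 36. The squares 2², 3², 4², ….
Term 12 comes from subsequence B (its 6th entry): 49.
Position 13 → subsequence A, term 7 = -17.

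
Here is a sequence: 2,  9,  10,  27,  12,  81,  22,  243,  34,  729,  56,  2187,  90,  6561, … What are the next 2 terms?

The terms cycle through 2 interleaved subsequences.
Track A: 2, 10, 12, 22, 34, 56, 90 — Fibonacci-style (each term is the sum of the two before it).
Track B: 9, 27, 81, 243, 729, 2187, 6561 — powers of 3.
Position 15 falls in track A as its term 8, giving 146.
Position 16 falls in track B as its term 8, giving 19683.

146, 19683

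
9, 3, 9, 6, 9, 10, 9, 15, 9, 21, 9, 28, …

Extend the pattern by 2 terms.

The terms cycle through 2 interleaved subsequences.
Track A: 9, 9, 9, 9, 9, 9 — the constant sequence 9.
Track B: 3, 6, 10, 15, 21, 28 — the triangular numbers T_2, T_3, ….
Position 13 → track A, term 7 = 9.
Position 14 → track B, term 7 = 36.

9, 36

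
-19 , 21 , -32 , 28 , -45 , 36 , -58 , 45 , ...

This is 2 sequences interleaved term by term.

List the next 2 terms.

-71, 55

Split by position mod 2 into 2 tracks.
Stream A: -19, -32, -45, -58 — arithmetic with common difference −13.
Stream B: 21, 28, 36, 45 — the triangular numbers T_6, T_7, ….
Position 9 falls in stream A as its term 5, giving -71.
Position 10 falls in stream B as its term 5, giving 55.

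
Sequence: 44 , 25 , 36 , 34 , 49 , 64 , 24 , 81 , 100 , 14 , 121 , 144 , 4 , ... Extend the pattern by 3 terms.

Reading positions in blocks of 3 reveals the pattern ABB — 2 tracks woven together.
Track A is 44, 34, 24, 14, 4, which is arithmetic, step −10.
Track B is 25, 36, 49, 64, 81, 100, 121, 144, which is the squares 5², 6², 7², ….
The 14th slot belongs to track B; its 9th term is 169.
Position 15 → track B, term 10 = 196.
Position 16 falls in track A as its term 6, giving -6.

169, 196, -6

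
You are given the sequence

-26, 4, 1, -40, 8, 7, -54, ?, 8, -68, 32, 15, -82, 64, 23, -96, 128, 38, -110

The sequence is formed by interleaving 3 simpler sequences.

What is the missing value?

Split by position mod 3 into 3 tracks.
Stream A: -26, -40, -54, -68, -82, -96, -110 — arithmetic, step −14.
Stream B: 4, 8, ?, 32, 64, 128 — powers of 2.
Stream C: 1, 7, 8, 15, 23, 38 — each term equals the sum of the previous two.
Filling stream B at index 3 by its rule yields 16.

16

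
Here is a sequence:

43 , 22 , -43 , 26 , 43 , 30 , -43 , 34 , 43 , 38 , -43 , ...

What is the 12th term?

The terms cycle through 2 interleaved subsequences.
Track A = 43, -43, 43, -43, 43, -43: oscillating between 43 and -43.
Track B = 22, 26, 30, 34, 38: arithmetic, step +4.
Position 12 → track B, term 6 = 42.

42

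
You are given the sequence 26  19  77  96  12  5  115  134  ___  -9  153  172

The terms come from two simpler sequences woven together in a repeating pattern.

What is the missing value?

-2

Reading positions in blocks of 4 reveals the pattern AABB — 2 tracks woven together.
Subsequence A is 26, 19, 12, 5, ?, -9, which is arithmetic with common difference −7.
Subsequence B is 77, 96, 115, 134, 153, 172, which is arithmetic, step +19.
Subsequence A's pattern makes the blank -2.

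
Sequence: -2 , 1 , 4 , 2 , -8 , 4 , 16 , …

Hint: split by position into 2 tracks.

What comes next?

8

Taking every 2nd term gives 2 separate tracks.
Track A: -2, 4, -8, 16 — a geometric progression (common ratio -2).
Track B: 1, 2, 4 — powers 2^0, 2^1, 2^2, ….
Position 8 → track B, term 4 = 8.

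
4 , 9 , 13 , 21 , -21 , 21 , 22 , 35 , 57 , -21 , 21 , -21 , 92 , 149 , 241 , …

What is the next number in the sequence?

Positions follow the repeating pattern AAABBB; grouping by letter gives 2 tracks.
Subsequence A: 4, 9, 13, 22, 35, 57, 92, 149, 241 (Fibonacci-style (each term is the sum of the two before it)).
Subsequence B: 21, -21, 21, -21, 21, -21 (oscillating between 21 and -21).
The 16th slot belongs to subsequence B; its 7th term is 21.

21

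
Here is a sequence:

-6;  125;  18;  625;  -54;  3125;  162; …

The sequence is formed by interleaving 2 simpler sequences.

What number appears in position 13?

Taking every 2nd term gives 2 separate tracks.
Stream A is -6, 18, -54, 162, which is geometric with ratio -3.
Stream B is 125, 625, 3125, which is powers 5^3, 5^4, 5^5, ….
Term 13 comes from stream A (its 7th entry): -4374.

-4374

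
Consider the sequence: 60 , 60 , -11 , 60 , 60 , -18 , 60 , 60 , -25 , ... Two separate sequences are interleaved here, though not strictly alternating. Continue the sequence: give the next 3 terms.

Reading positions in blocks of 3 reveals the pattern AAB — 2 tracks woven together.
Stream A is 60, 60, 60, 60, 60, 60, which is always 60.
Stream B is -11, -18, -25, which is linear: a_n = -4 − 7·n.
The 10th slot belongs to stream A; its 7th term is 60.
Term 11 comes from stream A (its 8th entry): 60.
Term 12 comes from stream B (its 4th entry): -32.

60, 60, -32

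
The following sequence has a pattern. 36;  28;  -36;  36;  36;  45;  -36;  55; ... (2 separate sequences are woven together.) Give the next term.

36

Odd-indexed and even-indexed terms follow separate rules.
Stream A: 36, -36, 36, -36. The oscillation 36·(−1)^(n+1).
Stream B: 28, 36, 45, 55. The triangular numbers T_7, T_8, ….
The 9th slot belongs to stream A; its 5th term is 36.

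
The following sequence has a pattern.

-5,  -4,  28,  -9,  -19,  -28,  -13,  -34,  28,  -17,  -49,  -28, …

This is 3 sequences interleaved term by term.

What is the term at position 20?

-94

The terms cycle through 3 interleaved subsequences.
Stream A: -5, -9, -13, -17. Arithmetic, step −4.
Stream B: -4, -19, -34, -49. Arithmetic, step −15.
Stream C: 28, -28, 28, -28. Oscillating between 28 and -28.
Position 20 falls in stream B as its term 7, giving -94.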